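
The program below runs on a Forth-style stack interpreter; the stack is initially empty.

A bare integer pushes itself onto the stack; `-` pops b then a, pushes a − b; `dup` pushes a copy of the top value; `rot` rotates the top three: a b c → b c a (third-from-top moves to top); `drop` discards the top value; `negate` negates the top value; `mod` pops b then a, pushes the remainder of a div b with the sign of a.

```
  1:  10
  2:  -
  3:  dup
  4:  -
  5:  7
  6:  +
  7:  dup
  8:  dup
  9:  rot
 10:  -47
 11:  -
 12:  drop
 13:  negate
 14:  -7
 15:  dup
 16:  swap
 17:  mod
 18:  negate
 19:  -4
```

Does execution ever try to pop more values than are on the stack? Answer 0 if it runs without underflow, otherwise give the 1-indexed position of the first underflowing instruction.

2

10 → [10]
-  — needs 2 operands, stack has 1 → underflow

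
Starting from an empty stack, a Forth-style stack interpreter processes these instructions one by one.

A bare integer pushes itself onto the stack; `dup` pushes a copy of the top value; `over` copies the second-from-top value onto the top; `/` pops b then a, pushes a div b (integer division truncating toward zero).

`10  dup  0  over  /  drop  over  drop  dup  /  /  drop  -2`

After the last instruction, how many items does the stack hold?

1

10   → 10
dup  → 10 10
0    → 10 10 0
over → 10 10 0 10
/    → 10 10 0
drop → 10 10
over → 10 10 10
drop → 10 10
dup  → 10 10 10
/    → 10 1
/    → 10
drop → (empty)
-2   → -2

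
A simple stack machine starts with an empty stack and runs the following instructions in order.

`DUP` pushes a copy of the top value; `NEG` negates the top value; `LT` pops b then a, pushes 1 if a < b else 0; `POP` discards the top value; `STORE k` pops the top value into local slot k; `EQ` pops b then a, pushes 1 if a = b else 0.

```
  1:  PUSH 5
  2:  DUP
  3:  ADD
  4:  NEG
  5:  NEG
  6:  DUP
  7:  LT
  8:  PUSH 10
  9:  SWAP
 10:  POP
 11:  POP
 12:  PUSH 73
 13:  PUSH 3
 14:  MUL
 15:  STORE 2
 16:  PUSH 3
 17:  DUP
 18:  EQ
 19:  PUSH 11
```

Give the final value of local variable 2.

PUSH 5   5
DUP      5 5
ADD      10
NEG      -10
NEG      10
DUP      10 10
LT       0
PUSH 10  0 10
SWAP     10 0
POP      10
POP      (empty)
PUSH 73  73
PUSH 3   73 3
MUL      219
STORE 2  (empty)
PUSH 3   3
DUP      3 3
EQ       1
PUSH 11  1 11

219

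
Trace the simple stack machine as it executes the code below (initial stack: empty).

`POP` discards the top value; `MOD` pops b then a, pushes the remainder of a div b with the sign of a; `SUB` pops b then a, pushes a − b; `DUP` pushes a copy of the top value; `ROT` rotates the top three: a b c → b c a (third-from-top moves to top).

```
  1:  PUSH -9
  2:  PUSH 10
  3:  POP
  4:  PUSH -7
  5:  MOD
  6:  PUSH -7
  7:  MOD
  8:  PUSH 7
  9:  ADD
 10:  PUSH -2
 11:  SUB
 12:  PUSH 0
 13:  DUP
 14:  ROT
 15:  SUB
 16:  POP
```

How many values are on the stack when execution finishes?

PUSH -9 → [-9]
PUSH 10 → [-9, 10]
POP     → [-9]
PUSH -7 → [-9, -7]
MOD     → [-2]
PUSH -7 → [-2, -7]
MOD     → [-2]
PUSH 7  → [-2, 7]
ADD     → [5]
PUSH -2 → [5, -2]
SUB     → [7]
PUSH 0  → [7, 0]
DUP     → [7, 0, 0]
ROT     → [0, 0, 7]
SUB     → [0, -7]
POP     → [0]

1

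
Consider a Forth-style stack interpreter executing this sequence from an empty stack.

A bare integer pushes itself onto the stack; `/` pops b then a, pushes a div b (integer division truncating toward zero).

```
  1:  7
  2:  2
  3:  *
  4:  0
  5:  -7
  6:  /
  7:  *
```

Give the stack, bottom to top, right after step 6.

7  → [7]
2  → [7, 2]
*  → [14]
0  → [14, 0]
-7 → [14, 0, -7]
/  → [14, 0]

[14, 0]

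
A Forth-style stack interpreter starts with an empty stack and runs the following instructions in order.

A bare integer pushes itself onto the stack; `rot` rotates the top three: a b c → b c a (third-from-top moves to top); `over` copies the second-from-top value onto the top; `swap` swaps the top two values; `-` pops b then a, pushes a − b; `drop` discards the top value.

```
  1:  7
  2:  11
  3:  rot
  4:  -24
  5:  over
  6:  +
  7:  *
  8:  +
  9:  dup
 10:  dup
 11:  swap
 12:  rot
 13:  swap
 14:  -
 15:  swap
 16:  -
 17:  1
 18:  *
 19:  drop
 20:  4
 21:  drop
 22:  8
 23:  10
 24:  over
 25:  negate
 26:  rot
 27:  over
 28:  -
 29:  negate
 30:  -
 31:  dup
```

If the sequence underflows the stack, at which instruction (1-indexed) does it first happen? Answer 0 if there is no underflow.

3

7  → [7]
11 → [7, 11]
rot  — needs 3 operands, stack has 2 → underflow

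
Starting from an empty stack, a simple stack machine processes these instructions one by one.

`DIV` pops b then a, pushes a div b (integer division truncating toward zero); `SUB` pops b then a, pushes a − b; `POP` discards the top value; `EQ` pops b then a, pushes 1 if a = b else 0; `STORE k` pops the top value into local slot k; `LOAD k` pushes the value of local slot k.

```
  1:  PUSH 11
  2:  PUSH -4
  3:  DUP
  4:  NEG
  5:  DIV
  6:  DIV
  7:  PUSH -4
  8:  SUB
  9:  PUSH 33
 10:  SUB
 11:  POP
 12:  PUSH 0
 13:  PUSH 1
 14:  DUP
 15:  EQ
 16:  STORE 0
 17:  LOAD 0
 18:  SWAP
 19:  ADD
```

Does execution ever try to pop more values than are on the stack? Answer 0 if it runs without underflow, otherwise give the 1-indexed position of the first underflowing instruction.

PUSH 11 -> [11]
PUSH -4 -> [11, -4]
DUP     -> [11, -4, -4]
NEG     -> [11, -4, 4]
DIV     -> [11, -1]
DIV     -> [-11]
PUSH -4 -> [-11, -4]
SUB     -> [-7]
PUSH 33 -> [-7, 33]
SUB     -> [-40]
POP     -> []
PUSH 0  -> [0]
PUSH 1  -> [0, 1]
DUP     -> [0, 1, 1]
EQ      -> [0, 1]
STORE 0 -> [0]
LOAD 0  -> [0, 1]
SWAP    -> [1, 0]
ADD     -> [1]

0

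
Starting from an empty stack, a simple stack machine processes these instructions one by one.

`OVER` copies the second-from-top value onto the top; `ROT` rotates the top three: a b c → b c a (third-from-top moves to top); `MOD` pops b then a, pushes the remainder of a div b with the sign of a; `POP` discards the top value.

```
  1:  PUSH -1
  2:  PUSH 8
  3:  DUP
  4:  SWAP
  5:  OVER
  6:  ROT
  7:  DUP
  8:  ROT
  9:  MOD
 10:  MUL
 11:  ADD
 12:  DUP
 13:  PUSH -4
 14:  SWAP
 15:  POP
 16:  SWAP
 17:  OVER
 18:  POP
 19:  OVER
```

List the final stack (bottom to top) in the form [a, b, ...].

[-1, -4, 8, -4]

PUSH -1 : [-1]
PUSH 8  : [-1, 8]
DUP     : [-1, 8, 8]
SWAP    : [-1, 8, 8]
OVER    : [-1, 8, 8, 8]
ROT     : [-1, 8, 8, 8]
DUP     : [-1, 8, 8, 8, 8]
ROT     : [-1, 8, 8, 8, 8]
MOD     : [-1, 8, 8, 0]
MUL     : [-1, 8, 0]
ADD     : [-1, 8]
DUP     : [-1, 8, 8]
PUSH -4 : [-1, 8, 8, -4]
SWAP    : [-1, 8, -4, 8]
POP     : [-1, 8, -4]
SWAP    : [-1, -4, 8]
OVER    : [-1, -4, 8, -4]
POP     : [-1, -4, 8]
OVER    : [-1, -4, 8, -4]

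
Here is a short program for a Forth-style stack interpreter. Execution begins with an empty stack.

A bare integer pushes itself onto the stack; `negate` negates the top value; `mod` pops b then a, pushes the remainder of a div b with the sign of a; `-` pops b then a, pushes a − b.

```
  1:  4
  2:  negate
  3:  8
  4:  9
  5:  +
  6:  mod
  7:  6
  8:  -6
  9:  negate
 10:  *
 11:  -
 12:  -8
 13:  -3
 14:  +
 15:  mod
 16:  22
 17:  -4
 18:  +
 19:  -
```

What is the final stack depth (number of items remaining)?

4      → [4]
negate → [-4]
8      → [-4, 8]
9      → [-4, 8, 9]
+      → [-4, 17]
mod    → [-4]
6      → [-4, 6]
-6     → [-4, 6, -6]
negate → [-4, 6, 6]
*      → [-4, 36]
-      → [-40]
-8     → [-40, -8]
-3     → [-40, -8, -3]
+      → [-40, -11]
mod    → [-7]
22     → [-7, 22]
-4     → [-7, 22, -4]
+      → [-7, 18]
-      → [-25]

1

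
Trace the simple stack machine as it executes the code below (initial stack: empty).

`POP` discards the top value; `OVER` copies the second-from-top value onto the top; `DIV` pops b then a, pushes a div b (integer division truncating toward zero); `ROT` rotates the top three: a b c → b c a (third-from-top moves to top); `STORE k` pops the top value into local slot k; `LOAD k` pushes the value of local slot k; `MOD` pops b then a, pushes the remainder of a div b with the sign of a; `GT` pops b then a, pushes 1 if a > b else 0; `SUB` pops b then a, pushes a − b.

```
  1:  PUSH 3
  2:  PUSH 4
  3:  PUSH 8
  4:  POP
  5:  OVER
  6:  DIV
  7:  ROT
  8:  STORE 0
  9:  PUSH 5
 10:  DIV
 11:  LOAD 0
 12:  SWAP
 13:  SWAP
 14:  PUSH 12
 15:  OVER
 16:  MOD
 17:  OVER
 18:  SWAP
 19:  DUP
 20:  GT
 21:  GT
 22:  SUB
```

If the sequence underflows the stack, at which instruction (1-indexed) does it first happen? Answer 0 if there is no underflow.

PUSH 3 : 3
PUSH 4 : 3 4
PUSH 8 : 3 4 8
POP    : 3 4
OVER   : 3 4 3
DIV    : 3 1
ROT  — needs 3 operands, stack has 2 → underflow

7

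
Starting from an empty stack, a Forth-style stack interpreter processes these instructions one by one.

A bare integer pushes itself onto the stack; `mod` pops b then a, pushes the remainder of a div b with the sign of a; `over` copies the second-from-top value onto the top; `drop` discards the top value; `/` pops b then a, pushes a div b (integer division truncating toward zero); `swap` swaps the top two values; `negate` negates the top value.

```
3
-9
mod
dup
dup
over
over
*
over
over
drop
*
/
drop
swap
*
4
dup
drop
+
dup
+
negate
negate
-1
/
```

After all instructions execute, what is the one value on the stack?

3       3
-9      3 -9
mod     3
dup     3 3
dup     3 3 3
over    3 3 3 3
over    3 3 3 3 3
*       3 3 3 9
over    3 3 3 9 3
over    3 3 3 9 3 9
drop    3 3 3 9 3
*       3 3 3 27
/       3 3 0
drop    3 3
swap    3 3
*       9
4       9 4
dup     9 4 4
drop    9 4
+       13
dup     13 13
+       26
negate  -26
negate  26
-1      26 -1
/       -26

-26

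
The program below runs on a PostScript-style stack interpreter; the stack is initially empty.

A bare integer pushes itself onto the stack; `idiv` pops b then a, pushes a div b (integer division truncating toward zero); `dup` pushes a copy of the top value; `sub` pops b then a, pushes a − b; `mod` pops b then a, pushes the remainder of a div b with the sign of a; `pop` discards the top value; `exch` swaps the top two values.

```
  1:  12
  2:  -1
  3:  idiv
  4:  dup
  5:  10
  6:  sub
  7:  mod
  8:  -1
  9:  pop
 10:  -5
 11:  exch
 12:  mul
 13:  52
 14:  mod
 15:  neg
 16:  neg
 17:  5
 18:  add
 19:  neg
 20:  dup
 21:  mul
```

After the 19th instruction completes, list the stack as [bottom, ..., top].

12   : 12
-1   : 12 -1
idiv : -12
dup  : -12 -12
10   : -12 -12 10
sub  : -12 -22
mod  : -12
-1   : -12 -1
pop  : -12
-5   : -12 -5
exch : -5 -12
mul  : 60
52   : 60 52
mod  : 8
neg  : -8
neg  : 8
5    : 8 5
add  : 13
neg  : -13

[-13]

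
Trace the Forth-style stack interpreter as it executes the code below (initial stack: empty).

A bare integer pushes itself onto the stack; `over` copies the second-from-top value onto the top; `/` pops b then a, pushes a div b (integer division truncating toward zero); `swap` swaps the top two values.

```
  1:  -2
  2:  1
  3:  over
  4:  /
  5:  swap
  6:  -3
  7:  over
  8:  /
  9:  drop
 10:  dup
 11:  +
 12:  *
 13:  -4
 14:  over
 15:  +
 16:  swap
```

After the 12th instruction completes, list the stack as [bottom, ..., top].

-2    [-2]
1     [-2, 1]
over  [-2, 1, -2]
/     [-2, 0]
swap  [0, -2]
-3    [0, -2, -3]
over  [0, -2, -3, -2]
/     [0, -2, 1]
drop  [0, -2]
dup   [0, -2, -2]
+     [0, -4]
*     [0]

[0]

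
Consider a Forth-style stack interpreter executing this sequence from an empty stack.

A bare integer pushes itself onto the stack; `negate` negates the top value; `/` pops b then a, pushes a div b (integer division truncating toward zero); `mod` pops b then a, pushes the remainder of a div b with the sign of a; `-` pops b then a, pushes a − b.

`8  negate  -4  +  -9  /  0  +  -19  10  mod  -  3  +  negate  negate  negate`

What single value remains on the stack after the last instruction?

-13

8      -> 8
negate -> -8
-4     -> -8 -4
+      -> -12
-9     -> -12 -9
/      -> 1
0      -> 1 0
+      -> 1
-19    -> 1 -19
10     -> 1 -19 10
mod    -> 1 -9
-      -> 10
3      -> 10 3
+      -> 13
negate -> -13
negate -> 13
negate -> -13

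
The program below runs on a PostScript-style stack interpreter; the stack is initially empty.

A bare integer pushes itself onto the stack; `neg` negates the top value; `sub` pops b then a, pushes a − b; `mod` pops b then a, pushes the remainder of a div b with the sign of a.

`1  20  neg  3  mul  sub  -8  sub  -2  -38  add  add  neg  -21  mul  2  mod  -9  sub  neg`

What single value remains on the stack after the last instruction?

1   : 1
20  : 1 20
neg : 1 -20
3   : 1 -20 3
mul : 1 -60
sub : 61
-8  : 61 -8
sub : 69
-2  : 69 -2
-38 : 69 -2 -38
add : 69 -40
add : 29
neg : -29
-21 : -29 -21
mul : 609
2   : 609 2
mod : 1
-9  : 1 -9
sub : 10
neg : -10

-10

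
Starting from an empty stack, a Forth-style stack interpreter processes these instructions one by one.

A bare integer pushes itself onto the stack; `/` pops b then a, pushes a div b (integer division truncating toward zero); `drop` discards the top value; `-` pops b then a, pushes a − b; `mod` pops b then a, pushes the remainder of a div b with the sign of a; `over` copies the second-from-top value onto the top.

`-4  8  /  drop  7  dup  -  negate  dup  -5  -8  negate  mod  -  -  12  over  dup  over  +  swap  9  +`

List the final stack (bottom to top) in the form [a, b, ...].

[-5, 12, -10, 4]

-4     → -4
8      → -4 8
/      → 0
drop   → (empty)
7      → 7
dup    → 7 7
-      → 0
negate → 0
dup    → 0 0
-5     → 0 0 -5
-8     → 0 0 -5 -8
negate → 0 0 -5 8
mod    → 0 0 -5
-      → 0 5
-      → -5
12     → -5 12
over   → -5 12 -5
dup    → -5 12 -5 -5
over   → -5 12 -5 -5 -5
+      → -5 12 -5 -10
swap   → -5 12 -10 -5
9      → -5 12 -10 -5 9
+      → -5 12 -10 4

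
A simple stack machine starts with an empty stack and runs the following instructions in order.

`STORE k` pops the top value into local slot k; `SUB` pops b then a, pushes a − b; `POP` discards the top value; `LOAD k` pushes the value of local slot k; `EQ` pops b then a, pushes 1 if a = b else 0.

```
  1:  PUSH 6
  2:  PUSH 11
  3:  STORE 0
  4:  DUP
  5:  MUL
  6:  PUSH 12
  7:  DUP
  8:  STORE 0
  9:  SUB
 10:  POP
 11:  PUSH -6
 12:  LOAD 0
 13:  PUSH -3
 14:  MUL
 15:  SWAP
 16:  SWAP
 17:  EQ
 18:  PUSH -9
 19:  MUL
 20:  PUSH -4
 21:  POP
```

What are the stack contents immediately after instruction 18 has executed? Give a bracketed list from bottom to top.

PUSH 6  : [6]
PUSH 11 : [6, 11]
STORE 0 : [6]
DUP     : [6, 6]
MUL     : [36]
PUSH 12 : [36, 12]
DUP     : [36, 12, 12]
STORE 0 : [36, 12]
SUB     : [24]
POP     : []
PUSH -6 : [-6]
LOAD 0  : [-6, 12]
PUSH -3 : [-6, 12, -3]
MUL     : [-6, -36]
SWAP    : [-36, -6]
SWAP    : [-6, -36]
EQ      : [0]
PUSH -9 : [0, -9]

[0, -9]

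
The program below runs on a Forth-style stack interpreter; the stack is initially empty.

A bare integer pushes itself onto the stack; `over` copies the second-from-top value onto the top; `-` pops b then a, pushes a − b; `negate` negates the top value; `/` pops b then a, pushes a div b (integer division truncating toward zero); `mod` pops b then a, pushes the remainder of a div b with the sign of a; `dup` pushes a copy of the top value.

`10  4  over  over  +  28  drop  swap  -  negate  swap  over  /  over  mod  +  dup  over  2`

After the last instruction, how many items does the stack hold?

10     -> 10
4      -> 10 4
over   -> 10 4 10
over   -> 10 4 10 4
+      -> 10 4 14
28     -> 10 4 14 28
drop   -> 10 4 14
swap   -> 10 14 4
-      -> 10 10
negate -> 10 -10
swap   -> -10 10
over   -> -10 10 -10
/      -> -10 -1
over   -> -10 -1 -10
mod    -> -10 -1
+      -> -11
dup    -> -11 -11
over   -> -11 -11 -11
2      -> -11 -11 -11 2

4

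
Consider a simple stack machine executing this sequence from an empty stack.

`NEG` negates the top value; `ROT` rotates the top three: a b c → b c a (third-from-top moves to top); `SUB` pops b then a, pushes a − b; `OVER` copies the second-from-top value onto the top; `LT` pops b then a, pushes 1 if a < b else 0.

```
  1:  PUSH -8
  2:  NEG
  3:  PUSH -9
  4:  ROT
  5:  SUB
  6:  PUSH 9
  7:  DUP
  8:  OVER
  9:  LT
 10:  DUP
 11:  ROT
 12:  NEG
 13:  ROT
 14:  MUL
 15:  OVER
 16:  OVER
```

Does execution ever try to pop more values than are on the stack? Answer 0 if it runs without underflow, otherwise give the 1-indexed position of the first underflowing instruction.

4

PUSH -8 -> [-8]
NEG     -> [8]
PUSH -9 -> [8, -9]
ROT  — needs 3 operands, stack has 2 → underflow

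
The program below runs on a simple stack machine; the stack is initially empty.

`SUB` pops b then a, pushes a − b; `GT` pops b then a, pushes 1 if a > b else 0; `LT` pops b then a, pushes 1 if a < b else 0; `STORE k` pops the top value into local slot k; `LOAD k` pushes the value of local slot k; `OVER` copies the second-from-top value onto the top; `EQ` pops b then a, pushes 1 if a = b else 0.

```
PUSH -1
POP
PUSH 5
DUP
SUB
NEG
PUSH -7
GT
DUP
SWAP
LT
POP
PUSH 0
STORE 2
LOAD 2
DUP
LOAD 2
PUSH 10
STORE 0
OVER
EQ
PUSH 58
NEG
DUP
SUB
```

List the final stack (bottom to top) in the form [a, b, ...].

[0, 0, 1, 0]

PUSH -1 → -1
POP     → (empty)
PUSH 5  → 5
DUP     → 5 5
SUB     → 0
NEG     → 0
PUSH -7 → 0 -7
GT      → 1
DUP     → 1 1
SWAP    → 1 1
LT      → 0
POP     → (empty)
PUSH 0  → 0
STORE 2 → (empty)
LOAD 2  → 0
DUP     → 0 0
LOAD 2  → 0 0 0
PUSH 10 → 0 0 0 10
STORE 0 → 0 0 0
OVER    → 0 0 0 0
EQ      → 0 0 1
PUSH 58 → 0 0 1 58
NEG     → 0 0 1 -58
DUP     → 0 0 1 -58 -58
SUB     → 0 0 1 0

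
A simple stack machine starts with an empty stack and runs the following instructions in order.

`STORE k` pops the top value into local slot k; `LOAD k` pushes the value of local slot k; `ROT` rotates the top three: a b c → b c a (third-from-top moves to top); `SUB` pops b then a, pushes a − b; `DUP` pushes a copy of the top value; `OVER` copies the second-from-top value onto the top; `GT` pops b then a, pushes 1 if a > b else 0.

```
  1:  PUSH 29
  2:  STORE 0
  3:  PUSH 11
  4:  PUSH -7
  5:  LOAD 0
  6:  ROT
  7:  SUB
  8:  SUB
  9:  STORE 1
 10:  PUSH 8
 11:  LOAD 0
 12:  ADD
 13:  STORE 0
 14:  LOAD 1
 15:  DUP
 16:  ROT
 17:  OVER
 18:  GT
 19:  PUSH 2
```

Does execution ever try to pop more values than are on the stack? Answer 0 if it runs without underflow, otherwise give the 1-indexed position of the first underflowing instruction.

PUSH 29  29
STORE 0  (empty)
PUSH 11  11
PUSH -7  11 -7
LOAD 0   11 -7 29
ROT      -7 29 11
SUB      -7 18
SUB      -25
STORE 1  (empty)
PUSH 8   8
LOAD 0   8 29
ADD      37
STORE 0  (empty)
LOAD 1   -25
DUP      -25 -25
ROT  — needs 3 operands, stack has 2 → underflow

16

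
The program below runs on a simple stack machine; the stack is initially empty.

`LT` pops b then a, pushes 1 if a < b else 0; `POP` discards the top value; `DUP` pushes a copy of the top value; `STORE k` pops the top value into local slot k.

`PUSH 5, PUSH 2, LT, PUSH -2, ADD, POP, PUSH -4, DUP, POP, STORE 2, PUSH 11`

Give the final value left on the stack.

PUSH 5  → [5]
PUSH 2  → [5, 2]
LT      → [0]
PUSH -2 → [0, -2]
ADD     → [-2]
POP     → []
PUSH -4 → [-4]
DUP     → [-4, -4]
POP     → [-4]
STORE 2 → []
PUSH 11 → [11]

11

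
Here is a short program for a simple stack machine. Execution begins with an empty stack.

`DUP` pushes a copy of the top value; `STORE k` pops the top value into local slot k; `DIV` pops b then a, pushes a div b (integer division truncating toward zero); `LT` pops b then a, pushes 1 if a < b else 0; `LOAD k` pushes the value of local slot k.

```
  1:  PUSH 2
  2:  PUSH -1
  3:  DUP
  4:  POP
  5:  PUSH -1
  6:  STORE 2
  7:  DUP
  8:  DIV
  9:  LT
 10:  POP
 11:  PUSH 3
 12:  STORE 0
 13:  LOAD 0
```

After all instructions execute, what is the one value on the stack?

PUSH 2  → [2]
PUSH -1 → [2, -1]
DUP     → [2, -1, -1]
POP     → [2, -1]
PUSH -1 → [2, -1, -1]
STORE 2 → [2, -1]
DUP     → [2, -1, -1]
DIV     → [2, 1]
LT      → [0]
POP     → []
PUSH 3  → [3]
STORE 0 → []
LOAD 0  → [3]

3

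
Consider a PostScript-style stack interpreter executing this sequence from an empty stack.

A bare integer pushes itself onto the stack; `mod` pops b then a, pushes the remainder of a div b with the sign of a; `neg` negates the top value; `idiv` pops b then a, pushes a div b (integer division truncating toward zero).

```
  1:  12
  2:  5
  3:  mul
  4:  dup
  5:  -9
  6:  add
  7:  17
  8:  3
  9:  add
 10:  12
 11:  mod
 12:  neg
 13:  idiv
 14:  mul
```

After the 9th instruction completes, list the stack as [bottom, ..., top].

[60, 51, 20]

12  → 12
5   → 12 5
mul → 60
dup → 60 60
-9  → 60 60 -9
add → 60 51
17  → 60 51 17
3   → 60 51 17 3
add → 60 51 20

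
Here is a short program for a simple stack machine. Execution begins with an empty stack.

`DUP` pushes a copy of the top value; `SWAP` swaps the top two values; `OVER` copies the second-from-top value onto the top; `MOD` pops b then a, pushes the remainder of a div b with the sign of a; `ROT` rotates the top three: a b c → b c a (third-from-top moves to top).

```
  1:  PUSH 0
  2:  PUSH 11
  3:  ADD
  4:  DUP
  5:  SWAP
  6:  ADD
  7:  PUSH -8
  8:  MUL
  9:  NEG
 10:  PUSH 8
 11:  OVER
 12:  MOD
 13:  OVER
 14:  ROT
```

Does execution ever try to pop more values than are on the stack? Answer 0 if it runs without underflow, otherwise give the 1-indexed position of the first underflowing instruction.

0

PUSH 0  → [0]
PUSH 11 → [0, 11]
ADD     → [11]
DUP     → [11, 11]
SWAP    → [11, 11]
ADD     → [22]
PUSH -8 → [22, -8]
MUL     → [-176]
NEG     → [176]
PUSH 8  → [176, 8]
OVER    → [176, 8, 176]
MOD     → [176, 8]
OVER    → [176, 8, 176]
ROT     → [8, 176, 176]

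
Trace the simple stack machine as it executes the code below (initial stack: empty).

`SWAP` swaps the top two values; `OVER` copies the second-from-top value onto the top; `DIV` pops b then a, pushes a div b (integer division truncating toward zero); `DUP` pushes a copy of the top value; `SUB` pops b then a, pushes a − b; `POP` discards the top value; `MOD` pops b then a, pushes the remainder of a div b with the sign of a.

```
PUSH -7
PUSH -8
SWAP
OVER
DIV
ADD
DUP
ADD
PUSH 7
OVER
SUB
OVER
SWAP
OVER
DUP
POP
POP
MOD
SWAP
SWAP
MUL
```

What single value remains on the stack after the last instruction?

PUSH -7  [-7]
PUSH -8  [-7, -8]
SWAP     [-8, -7]
OVER     [-8, -7, -8]
DIV      [-8, 0]
ADD      [-8]
DUP      [-8, -8]
ADD      [-16]
PUSH 7   [-16, 7]
OVER     [-16, 7, -16]
SUB      [-16, 23]
OVER     [-16, 23, -16]
SWAP     [-16, -16, 23]
OVER     [-16, -16, 23, -16]
DUP      [-16, -16, 23, -16, -16]
POP      [-16, -16, 23, -16]
POP      [-16, -16, 23]
MOD      [-16, -16]
SWAP     [-16, -16]
SWAP     [-16, -16]
MUL      [256]

256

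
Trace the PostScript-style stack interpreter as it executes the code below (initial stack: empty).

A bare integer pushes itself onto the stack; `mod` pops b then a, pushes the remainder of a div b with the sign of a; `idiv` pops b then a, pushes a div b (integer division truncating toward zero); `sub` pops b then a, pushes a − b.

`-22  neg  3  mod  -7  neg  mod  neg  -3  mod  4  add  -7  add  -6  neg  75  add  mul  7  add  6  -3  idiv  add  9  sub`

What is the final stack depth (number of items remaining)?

1

-22  → [-22]
neg  → [22]
3    → [22, 3]
mod  → [1]
-7   → [1, -7]
neg  → [1, 7]
mod  → [1]
neg  → [-1]
-3   → [-1, -3]
mod  → [-1]
4    → [-1, 4]
add  → [3]
-7   → [3, -7]
add  → [-4]
-6   → [-4, -6]
neg  → [-4, 6]
75   → [-4, 6, 75]
add  → [-4, 81]
mul  → [-324]
7    → [-324, 7]
add  → [-317]
6    → [-317, 6]
-3   → [-317, 6, -3]
idiv → [-317, -2]
add  → [-319]
9    → [-319, 9]
sub  → [-328]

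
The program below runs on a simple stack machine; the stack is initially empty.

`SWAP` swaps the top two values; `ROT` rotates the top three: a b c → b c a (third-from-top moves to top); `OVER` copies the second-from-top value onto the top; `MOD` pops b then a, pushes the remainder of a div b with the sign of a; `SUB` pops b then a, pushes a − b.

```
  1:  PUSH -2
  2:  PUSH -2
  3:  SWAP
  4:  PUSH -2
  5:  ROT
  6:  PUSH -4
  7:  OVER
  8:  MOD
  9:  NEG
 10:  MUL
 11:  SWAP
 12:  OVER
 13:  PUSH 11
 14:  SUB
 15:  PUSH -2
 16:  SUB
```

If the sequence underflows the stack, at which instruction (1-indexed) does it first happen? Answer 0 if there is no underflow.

PUSH -2 : -2
PUSH -2 : -2 -2
SWAP    : -2 -2
PUSH -2 : -2 -2 -2
ROT     : -2 -2 -2
PUSH -4 : -2 -2 -2 -4
OVER    : -2 -2 -2 -4 -2
MOD     : -2 -2 -2 0
NEG     : -2 -2 -2 0
MUL     : -2 -2 0
SWAP    : -2 0 -2
OVER    : -2 0 -2 0
PUSH 11 : -2 0 -2 0 11
SUB     : -2 0 -2 -11
PUSH -2 : -2 0 -2 -11 -2
SUB     : -2 0 -2 -9

0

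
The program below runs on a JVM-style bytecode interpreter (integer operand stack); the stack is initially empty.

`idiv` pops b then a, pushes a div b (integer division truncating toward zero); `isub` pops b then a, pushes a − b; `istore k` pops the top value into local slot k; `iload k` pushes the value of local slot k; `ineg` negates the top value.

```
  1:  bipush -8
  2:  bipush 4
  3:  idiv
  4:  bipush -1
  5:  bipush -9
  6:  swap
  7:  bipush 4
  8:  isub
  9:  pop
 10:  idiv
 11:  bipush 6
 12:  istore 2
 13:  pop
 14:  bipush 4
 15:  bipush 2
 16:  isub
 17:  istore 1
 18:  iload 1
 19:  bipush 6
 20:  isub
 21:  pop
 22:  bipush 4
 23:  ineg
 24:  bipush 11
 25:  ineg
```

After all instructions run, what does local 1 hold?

2

bipush -8 → -8
bipush 4  → -8 4
idiv      → -2
bipush -1 → -2 -1
bipush -9 → -2 -1 -9
swap      → -2 -9 -1
bipush 4  → -2 -9 -1 4
isub      → -2 -9 -5
pop       → -2 -9
idiv      → 0
bipush 6  → 0 6
istore 2  → 0
pop       → (empty)
bipush 4  → 4
bipush 2  → 4 2
isub      → 2
istore 1  → (empty)
iload 1   → 2
bipush 6  → 2 6
isub      → -4
pop       → (empty)
bipush 4  → 4
ineg      → -4
bipush 11 → -4 11
ineg      → -4 -11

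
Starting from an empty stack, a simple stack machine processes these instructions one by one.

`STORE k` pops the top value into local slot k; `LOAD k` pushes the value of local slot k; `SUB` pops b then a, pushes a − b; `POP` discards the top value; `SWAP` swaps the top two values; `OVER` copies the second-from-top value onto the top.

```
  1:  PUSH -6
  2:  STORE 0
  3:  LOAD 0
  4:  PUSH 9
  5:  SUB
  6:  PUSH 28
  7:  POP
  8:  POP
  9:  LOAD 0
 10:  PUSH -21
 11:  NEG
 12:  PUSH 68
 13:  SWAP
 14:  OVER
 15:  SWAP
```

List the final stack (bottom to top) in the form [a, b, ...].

[-6, 68, 68, 21]

PUSH -6  : -6
STORE 0  : (empty)
LOAD 0   : -6
PUSH 9   : -6 9
SUB      : -15
PUSH 28  : -15 28
POP      : -15
POP      : (empty)
LOAD 0   : -6
PUSH -21 : -6 -21
NEG      : -6 21
PUSH 68  : -6 21 68
SWAP     : -6 68 21
OVER     : -6 68 21 68
SWAP     : -6 68 68 21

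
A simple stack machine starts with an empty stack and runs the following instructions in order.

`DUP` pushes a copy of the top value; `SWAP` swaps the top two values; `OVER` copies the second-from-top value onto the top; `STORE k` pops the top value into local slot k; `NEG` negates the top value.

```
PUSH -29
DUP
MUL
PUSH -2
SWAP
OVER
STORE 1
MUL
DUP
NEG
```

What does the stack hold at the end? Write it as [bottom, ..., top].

PUSH -29 → [-29]
DUP      → [-29, -29]
MUL      → [841]
PUSH -2  → [841, -2]
SWAP     → [-2, 841]
OVER     → [-2, 841, -2]
STORE 1  → [-2, 841]
MUL      → [-1682]
DUP      → [-1682, -1682]
NEG      → [-1682, 1682]

[-1682, 1682]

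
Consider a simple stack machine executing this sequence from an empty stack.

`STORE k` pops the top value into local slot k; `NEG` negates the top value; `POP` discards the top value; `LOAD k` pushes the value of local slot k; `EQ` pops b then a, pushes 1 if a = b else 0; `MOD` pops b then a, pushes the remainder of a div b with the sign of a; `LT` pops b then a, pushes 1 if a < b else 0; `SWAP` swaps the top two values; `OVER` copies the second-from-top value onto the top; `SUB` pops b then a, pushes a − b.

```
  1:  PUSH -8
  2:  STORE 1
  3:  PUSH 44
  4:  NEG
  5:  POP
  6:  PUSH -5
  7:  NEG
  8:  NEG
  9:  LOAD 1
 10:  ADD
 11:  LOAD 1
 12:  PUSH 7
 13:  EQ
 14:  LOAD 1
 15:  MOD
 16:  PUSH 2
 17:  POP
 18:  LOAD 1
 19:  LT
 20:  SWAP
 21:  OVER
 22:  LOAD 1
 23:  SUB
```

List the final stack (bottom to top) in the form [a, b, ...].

[0, -13, 8]

PUSH -8 -> -8
STORE 1 -> (empty)
PUSH 44 -> 44
NEG     -> -44
POP     -> (empty)
PUSH -5 -> -5
NEG     -> 5
NEG     -> -5
LOAD 1  -> -5 -8
ADD     -> -13
LOAD 1  -> -13 -8
PUSH 7  -> -13 -8 7
EQ      -> -13 0
LOAD 1  -> -13 0 -8
MOD     -> -13 0
PUSH 2  -> -13 0 2
POP     -> -13 0
LOAD 1  -> -13 0 -8
LT      -> -13 0
SWAP    -> 0 -13
OVER    -> 0 -13 0
LOAD 1  -> 0 -13 0 -8
SUB     -> 0 -13 8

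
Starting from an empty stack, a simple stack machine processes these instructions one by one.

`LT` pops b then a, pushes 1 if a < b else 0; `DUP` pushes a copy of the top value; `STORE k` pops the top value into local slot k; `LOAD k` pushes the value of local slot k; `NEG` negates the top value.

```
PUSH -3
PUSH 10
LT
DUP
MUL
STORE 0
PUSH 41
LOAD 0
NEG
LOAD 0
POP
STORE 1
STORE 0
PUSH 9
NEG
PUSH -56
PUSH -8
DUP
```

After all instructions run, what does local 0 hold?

PUSH -3  → -3
PUSH 10  → -3 10
LT       → 1
DUP      → 1 1
MUL      → 1
STORE 0  → (empty)
PUSH 41  → 41
LOAD 0   → 41 1
NEG      → 41 -1
LOAD 0   → 41 -1 1
POP      → 41 -1
STORE 1  → 41
STORE 0  → (empty)
PUSH 9   → 9
NEG      → -9
PUSH -56 → -9 -56
PUSH -8  → -9 -56 -8
DUP      → -9 -56 -8 -8

41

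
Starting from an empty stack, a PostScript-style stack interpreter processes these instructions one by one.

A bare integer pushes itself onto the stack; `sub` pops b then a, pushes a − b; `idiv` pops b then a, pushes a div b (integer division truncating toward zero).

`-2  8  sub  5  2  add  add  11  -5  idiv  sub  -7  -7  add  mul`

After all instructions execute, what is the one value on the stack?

-2   -> -2
8    -> -2 8
sub  -> -10
5    -> -10 5
2    -> -10 5 2
add  -> -10 7
add  -> -3
11   -> -3 11
-5   -> -3 11 -5
idiv -> -3 -2
sub  -> -1
-7   -> -1 -7
-7   -> -1 -7 -7
add  -> -1 -14
mul  -> 14

14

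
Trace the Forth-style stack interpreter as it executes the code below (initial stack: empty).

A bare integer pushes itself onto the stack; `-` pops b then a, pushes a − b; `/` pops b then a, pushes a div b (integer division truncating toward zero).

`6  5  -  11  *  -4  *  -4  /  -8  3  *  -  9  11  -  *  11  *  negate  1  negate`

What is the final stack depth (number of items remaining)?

2

6      : 6
5      : 6 5
-      : 1
11     : 1 11
*      : 11
-4     : 11 -4
*      : -44
-4     : -44 -4
/      : 11
-8     : 11 -8
3      : 11 -8 3
*      : 11 -24
-      : 35
9      : 35 9
11     : 35 9 11
-      : 35 -2
*      : -70
11     : -70 11
*      : -770
negate : 770
1      : 770 1
negate : 770 -1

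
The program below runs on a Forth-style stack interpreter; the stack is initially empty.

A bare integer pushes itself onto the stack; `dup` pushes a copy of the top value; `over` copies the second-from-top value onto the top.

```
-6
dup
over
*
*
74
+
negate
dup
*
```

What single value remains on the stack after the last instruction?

20164

-6     → [-6]
dup    → [-6, -6]
over   → [-6, -6, -6]
*      → [-6, 36]
*      → [-216]
74     → [-216, 74]
+      → [-142]
negate → [142]
dup    → [142, 142]
*      → [20164]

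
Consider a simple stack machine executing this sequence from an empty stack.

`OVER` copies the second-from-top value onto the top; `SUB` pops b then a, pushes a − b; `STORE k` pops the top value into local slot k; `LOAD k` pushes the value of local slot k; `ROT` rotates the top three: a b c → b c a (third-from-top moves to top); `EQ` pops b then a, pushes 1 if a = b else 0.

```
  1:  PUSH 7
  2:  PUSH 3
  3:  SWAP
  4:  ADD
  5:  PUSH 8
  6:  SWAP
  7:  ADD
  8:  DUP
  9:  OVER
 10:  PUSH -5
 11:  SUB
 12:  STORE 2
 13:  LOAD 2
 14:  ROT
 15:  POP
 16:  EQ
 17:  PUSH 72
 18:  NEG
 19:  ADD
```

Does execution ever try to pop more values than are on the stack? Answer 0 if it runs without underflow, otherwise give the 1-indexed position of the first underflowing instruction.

PUSH 7  → [7]
PUSH 3  → [7, 3]
SWAP    → [3, 7]
ADD     → [10]
PUSH 8  → [10, 8]
SWAP    → [8, 10]
ADD     → [18]
DUP     → [18, 18]
OVER    → [18, 18, 18]
PUSH -5 → [18, 18, 18, -5]
SUB     → [18, 18, 23]
STORE 2 → [18, 18]
LOAD 2  → [18, 18, 23]
ROT     → [18, 23, 18]
POP     → [18, 23]
EQ      → [0]
PUSH 72 → [0, 72]
NEG     → [0, -72]
ADD     → [-72]

0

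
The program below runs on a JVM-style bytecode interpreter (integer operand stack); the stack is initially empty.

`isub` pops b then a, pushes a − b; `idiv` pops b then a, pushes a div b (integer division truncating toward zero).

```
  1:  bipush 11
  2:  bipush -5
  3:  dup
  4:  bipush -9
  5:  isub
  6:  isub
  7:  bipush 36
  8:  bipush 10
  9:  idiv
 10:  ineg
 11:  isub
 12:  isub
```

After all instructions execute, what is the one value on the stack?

bipush 11 : [11]
bipush -5 : [11, -5]
dup       : [11, -5, -5]
bipush -9 : [11, -5, -5, -9]
isub      : [11, -5, 4]
isub      : [11, -9]
bipush 36 : [11, -9, 36]
bipush 10 : [11, -9, 36, 10]
idiv      : [11, -9, 3]
ineg      : [11, -9, -3]
isub      : [11, -6]
isub      : [17]

17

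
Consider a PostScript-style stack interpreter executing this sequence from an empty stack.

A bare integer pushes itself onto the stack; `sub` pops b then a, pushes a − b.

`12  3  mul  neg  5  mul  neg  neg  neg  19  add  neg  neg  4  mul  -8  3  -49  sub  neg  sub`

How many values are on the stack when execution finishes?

12   12
3    12 3
mul  36
neg  -36
5    -36 5
mul  -180
neg  180
neg  -180
neg  180
19   180 19
add  199
neg  -199
neg  199
4    199 4
mul  796
-8   796 -8
3    796 -8 3
-49  796 -8 3 -49
sub  796 -8 52
neg  796 -8 -52
sub  796 44

2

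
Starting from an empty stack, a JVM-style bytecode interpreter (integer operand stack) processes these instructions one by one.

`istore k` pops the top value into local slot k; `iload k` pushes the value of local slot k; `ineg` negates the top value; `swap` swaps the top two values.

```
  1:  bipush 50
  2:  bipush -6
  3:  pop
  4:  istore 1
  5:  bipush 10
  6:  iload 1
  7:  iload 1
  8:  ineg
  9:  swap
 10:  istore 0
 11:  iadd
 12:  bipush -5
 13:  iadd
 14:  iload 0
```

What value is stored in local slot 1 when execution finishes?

50

bipush 50 : 50
bipush -6 : 50 -6
pop       : 50
istore 1  : (empty)
bipush 10 : 10
iload 1   : 10 50
iload 1   : 10 50 50
ineg      : 10 50 -50
swap      : 10 -50 50
istore 0  : 10 -50
iadd      : -40
bipush -5 : -40 -5
iadd      : -45
iload 0   : -45 50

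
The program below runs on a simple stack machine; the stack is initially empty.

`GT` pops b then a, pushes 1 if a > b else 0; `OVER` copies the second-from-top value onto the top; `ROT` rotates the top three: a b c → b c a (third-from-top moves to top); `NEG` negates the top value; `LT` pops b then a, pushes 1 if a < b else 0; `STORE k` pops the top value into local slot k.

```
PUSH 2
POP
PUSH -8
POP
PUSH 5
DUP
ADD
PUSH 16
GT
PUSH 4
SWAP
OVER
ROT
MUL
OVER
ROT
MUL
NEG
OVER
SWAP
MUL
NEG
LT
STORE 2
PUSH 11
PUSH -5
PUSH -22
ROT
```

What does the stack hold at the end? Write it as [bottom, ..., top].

PUSH 2    2
POP       (empty)
PUSH -8   -8
POP       (empty)
PUSH 5    5
DUP       5 5
ADD       10
PUSH 16   10 16
GT        0
PUSH 4    0 4
SWAP      4 0
OVER      4 0 4
ROT       0 4 4
MUL       0 16
OVER      0 16 0
ROT       16 0 0
MUL       16 0
NEG       16 0
OVER      16 0 16
SWAP      16 16 0
MUL       16 0
NEG       16 0
LT        0
STORE 2   (empty)
PUSH 11   11
PUSH -5   11 -5
PUSH -22  11 -5 -22
ROT       -5 -22 11

[-5, -22, 11]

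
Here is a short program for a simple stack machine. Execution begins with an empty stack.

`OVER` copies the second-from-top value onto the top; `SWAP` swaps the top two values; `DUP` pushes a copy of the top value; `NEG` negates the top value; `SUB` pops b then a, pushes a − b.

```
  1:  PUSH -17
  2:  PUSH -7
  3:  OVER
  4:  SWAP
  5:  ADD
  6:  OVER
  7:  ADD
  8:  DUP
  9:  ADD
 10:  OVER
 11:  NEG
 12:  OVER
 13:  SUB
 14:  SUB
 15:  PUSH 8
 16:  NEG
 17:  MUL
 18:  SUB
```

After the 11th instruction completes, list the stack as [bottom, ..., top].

[-17, -82, 17]

PUSH -17  [-17]
PUSH -7   [-17, -7]
OVER      [-17, -7, -17]
SWAP      [-17, -17, -7]
ADD       [-17, -24]
OVER      [-17, -24, -17]
ADD       [-17, -41]
DUP       [-17, -41, -41]
ADD       [-17, -82]
OVER      [-17, -82, -17]
NEG       [-17, -82, 17]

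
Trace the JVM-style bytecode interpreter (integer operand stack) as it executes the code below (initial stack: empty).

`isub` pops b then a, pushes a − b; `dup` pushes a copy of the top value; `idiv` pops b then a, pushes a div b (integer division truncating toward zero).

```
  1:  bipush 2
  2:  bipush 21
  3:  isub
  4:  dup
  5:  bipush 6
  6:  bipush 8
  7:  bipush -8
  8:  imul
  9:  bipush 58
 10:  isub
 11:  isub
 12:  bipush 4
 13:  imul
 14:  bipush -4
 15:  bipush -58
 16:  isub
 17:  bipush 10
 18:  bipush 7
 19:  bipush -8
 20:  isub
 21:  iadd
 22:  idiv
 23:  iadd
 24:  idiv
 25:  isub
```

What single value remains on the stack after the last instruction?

-19

bipush 2   → [2]
bipush 21  → [2, 21]
isub       → [-19]
dup        → [-19, -19]
bipush 6   → [-19, -19, 6]
bipush 8   → [-19, -19, 6, 8]
bipush -8  → [-19, -19, 6, 8, -8]
imul       → [-19, -19, 6, -64]
bipush 58  → [-19, -19, 6, -64, 58]
isub       → [-19, -19, 6, -122]
isub       → [-19, -19, 128]
bipush 4   → [-19, -19, 128, 4]
imul       → [-19, -19, 512]
bipush -4  → [-19, -19, 512, -4]
bipush -58 → [-19, -19, 512, -4, -58]
isub       → [-19, -19, 512, 54]
bipush 10  → [-19, -19, 512, 54, 10]
bipush 7   → [-19, -19, 512, 54, 10, 7]
bipush -8  → [-19, -19, 512, 54, 10, 7, -8]
isub       → [-19, -19, 512, 54, 10, 15]
iadd       → [-19, -19, 512, 54, 25]
idiv       → [-19, -19, 512, 2]
iadd       → [-19, -19, 514]
idiv       → [-19, 0]
isub       → [-19]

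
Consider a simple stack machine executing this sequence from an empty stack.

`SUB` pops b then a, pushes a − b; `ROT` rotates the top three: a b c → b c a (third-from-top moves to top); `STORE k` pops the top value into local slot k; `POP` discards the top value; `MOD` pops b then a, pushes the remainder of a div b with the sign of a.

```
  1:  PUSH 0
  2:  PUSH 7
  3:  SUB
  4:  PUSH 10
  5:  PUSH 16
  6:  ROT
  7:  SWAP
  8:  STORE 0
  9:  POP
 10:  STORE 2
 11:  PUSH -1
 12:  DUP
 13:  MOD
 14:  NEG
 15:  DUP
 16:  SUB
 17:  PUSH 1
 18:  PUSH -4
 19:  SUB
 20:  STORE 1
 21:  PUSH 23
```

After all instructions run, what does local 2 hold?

10

PUSH 0  : 0
PUSH 7  : 0 7
SUB     : -7
PUSH 10 : -7 10
PUSH 16 : -7 10 16
ROT     : 10 16 -7
SWAP    : 10 -7 16
STORE 0 : 10 -7
POP     : 10
STORE 2 : (empty)
PUSH -1 : -1
DUP     : -1 -1
MOD     : 0
NEG     : 0
DUP     : 0 0
SUB     : 0
PUSH 1  : 0 1
PUSH -4 : 0 1 -4
SUB     : 0 5
STORE 1 : 0
PUSH 23 : 0 23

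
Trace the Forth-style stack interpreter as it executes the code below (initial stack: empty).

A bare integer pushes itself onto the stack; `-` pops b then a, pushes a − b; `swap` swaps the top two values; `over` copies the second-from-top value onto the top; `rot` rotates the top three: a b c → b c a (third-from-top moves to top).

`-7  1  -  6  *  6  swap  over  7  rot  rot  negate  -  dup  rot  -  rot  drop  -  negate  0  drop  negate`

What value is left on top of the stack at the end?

7

-7      [-7]
1       [-7, 1]
-       [-8]
6       [-8, 6]
*       [-48]
6       [-48, 6]
swap    [6, -48]
over    [6, -48, 6]
7       [6, -48, 6, 7]
rot     [6, 6, 7, -48]
rot     [6, 7, -48, 6]
negate  [6, 7, -48, -6]
-       [6, 7, -42]
dup     [6, 7, -42, -42]
rot     [6, -42, -42, 7]
-       [6, -42, -49]
rot     [-42, -49, 6]
drop    [-42, -49]
-       [7]
negate  [-7]
0       [-7, 0]
drop    [-7]
negate  [7]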